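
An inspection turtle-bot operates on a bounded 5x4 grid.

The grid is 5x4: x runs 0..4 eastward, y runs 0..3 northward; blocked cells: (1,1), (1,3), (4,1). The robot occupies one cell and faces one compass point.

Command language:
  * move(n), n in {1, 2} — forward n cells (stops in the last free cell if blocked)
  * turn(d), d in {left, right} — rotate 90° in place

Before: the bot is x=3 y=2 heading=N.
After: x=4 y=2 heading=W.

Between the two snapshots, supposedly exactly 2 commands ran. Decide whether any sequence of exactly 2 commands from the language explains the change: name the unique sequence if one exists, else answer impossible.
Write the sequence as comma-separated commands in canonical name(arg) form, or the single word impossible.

no 2-step route produces this change.

impossible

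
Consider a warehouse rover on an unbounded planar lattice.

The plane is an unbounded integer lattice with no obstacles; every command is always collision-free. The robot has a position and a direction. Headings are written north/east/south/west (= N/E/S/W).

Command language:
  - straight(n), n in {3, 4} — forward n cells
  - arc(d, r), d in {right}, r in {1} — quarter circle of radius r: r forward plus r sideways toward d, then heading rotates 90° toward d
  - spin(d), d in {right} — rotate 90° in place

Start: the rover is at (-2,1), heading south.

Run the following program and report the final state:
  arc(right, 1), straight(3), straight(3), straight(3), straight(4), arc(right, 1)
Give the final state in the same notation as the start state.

at (-17,1), heading north

t0: at (-2,1), heading south
1. arc(right, 1) → at (-3,0), heading west
2. straight(3) → at (-6,0), heading west
3. straight(3) → at (-9,0), heading west
4. straight(3) → at (-12,0), heading west
5. straight(4) → at (-16,0), heading west
6. arc(right, 1) → at (-17,1), heading north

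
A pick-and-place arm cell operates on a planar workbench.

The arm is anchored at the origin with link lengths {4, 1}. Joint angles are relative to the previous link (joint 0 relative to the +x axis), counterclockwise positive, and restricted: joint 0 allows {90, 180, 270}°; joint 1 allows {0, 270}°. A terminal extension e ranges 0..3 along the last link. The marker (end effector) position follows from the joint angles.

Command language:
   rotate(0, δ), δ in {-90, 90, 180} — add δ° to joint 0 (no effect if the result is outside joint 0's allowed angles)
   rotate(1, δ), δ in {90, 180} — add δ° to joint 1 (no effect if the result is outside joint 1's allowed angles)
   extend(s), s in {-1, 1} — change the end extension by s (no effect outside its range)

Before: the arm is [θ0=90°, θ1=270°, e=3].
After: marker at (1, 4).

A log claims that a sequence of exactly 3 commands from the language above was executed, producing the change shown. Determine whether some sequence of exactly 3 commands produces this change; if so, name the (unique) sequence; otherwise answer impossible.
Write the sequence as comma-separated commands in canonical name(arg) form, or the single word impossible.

extend(-1), extend(-1), extend(-1)

initial: [θ0=90°, θ1=270°, e=3]
t=1 extend(-1) ⇒ [θ0=90°, θ1=270°, e=2]
t=2 extend(-1) ⇒ [θ0=90°, θ1=270°, e=1]
t=3 extend(-1) ⇒ [θ0=90°, θ1=270°, e=0]
uniquely the one of 343 3-step routes that fits.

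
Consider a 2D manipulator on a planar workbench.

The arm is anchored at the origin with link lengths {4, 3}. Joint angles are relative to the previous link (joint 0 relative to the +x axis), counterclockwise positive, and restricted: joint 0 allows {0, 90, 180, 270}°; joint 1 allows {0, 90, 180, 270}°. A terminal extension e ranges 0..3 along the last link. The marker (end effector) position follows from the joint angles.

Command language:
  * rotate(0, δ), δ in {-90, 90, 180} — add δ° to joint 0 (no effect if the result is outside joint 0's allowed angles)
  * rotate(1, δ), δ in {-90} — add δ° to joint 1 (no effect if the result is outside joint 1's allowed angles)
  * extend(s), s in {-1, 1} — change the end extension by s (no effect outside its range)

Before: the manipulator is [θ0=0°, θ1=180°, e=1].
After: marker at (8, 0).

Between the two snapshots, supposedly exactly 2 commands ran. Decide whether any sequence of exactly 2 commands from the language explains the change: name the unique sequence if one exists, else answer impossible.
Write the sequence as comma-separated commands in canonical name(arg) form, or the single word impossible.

initial: [θ0=0°, θ1=180°, e=1]
[1] after rotate(1, -90): [θ0=0°, θ1=90°, e=1]
[2] after rotate(1, -90): [θ0=0°, θ1=0°, e=1]
all 36 alternatives checked — unique.

rotate(1, -90), rotate(1, -90)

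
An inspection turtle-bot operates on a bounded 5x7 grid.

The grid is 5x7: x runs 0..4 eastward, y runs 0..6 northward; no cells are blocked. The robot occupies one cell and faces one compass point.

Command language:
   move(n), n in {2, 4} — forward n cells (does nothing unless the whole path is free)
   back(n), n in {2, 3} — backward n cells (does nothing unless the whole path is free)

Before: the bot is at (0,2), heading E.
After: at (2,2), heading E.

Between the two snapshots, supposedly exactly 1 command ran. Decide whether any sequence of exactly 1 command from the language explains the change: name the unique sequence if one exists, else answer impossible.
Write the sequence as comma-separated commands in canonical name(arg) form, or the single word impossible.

key: heading stays E — the single command does not turn
start: at (0,2), heading E
1. move(2) → at (2,2), heading E
no rival 1-sequence matches.

move(2)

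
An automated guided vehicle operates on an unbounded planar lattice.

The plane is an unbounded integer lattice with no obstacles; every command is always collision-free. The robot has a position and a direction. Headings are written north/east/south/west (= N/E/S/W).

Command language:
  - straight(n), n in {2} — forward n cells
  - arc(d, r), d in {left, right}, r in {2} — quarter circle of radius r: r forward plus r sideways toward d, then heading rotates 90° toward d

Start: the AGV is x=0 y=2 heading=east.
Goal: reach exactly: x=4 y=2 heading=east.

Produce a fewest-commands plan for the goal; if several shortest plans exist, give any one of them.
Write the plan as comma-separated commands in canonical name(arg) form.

straight(2), straight(2)

begin: x=0 y=2 heading=east
t=1 straight(2) ⇒ x=2 y=2 heading=east
t=2 straight(2) ⇒ x=4 y=2 heading=east
no 1-step plan works, so 2 is optimal.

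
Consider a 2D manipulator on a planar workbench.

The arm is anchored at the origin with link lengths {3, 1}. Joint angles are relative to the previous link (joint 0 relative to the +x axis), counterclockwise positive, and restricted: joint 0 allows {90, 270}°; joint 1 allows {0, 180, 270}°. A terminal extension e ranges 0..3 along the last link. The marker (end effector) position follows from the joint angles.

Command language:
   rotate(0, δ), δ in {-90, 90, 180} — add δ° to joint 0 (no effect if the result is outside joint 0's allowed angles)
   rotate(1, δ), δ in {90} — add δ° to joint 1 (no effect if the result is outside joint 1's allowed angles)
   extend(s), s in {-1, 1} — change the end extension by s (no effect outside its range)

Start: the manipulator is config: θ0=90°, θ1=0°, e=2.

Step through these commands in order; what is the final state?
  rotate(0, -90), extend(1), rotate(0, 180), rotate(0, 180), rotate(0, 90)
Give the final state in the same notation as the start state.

config: θ0=90°, θ1=0°, e=3

begin: config: θ0=90°, θ1=0°, e=2
t=1 rotate(0, -90) ⇒ config: θ0=90°, θ1=0°, e=2
t=2 extend(1) ⇒ config: θ0=90°, θ1=0°, e=3
t=3 rotate(0, 180) ⇒ config: θ0=270°, θ1=0°, e=3
t=4 rotate(0, 180) ⇒ config: θ0=90°, θ1=0°, e=3
t=5 rotate(0, 90) ⇒ config: θ0=90°, θ1=0°, e=3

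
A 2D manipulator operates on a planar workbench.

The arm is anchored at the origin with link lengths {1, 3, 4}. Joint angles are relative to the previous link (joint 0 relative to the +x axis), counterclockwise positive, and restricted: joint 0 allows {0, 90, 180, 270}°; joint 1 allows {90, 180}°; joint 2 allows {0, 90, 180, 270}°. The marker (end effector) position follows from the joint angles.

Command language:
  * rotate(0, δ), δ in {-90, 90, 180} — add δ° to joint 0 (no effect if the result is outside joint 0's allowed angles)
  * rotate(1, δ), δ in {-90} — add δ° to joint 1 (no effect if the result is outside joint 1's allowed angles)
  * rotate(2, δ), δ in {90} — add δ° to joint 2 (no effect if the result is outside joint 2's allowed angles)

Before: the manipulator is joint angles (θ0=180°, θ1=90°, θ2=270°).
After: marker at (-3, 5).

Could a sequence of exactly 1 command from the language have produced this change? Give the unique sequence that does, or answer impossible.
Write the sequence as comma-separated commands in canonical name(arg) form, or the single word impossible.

initial: joint angles (θ0=180°, θ1=90°, θ2=270°)
t=1 rotate(0, -90) ⇒ joint angles (θ0=90°, θ1=90°, θ2=270°)
no rival 1-sequence matches.

rotate(0, -90)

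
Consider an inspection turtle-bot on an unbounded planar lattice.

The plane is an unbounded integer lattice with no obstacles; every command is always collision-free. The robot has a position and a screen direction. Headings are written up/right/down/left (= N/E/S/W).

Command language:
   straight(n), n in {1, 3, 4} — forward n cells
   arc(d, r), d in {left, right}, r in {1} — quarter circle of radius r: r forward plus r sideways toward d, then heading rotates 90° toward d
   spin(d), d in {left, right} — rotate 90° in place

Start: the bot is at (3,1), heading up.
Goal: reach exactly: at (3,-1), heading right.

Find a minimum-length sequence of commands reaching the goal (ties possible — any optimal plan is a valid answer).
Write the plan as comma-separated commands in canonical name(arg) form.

begin: at (3,1), heading up
1. spin(left) → at (3,1), heading left
2. arc(left, 1) → at (2,0), heading down
3. arc(left, 1) → at (3,-1), heading right
nothing shorter than 3 reaches the goal.

spin(left), arc(left, 1), arc(left, 1)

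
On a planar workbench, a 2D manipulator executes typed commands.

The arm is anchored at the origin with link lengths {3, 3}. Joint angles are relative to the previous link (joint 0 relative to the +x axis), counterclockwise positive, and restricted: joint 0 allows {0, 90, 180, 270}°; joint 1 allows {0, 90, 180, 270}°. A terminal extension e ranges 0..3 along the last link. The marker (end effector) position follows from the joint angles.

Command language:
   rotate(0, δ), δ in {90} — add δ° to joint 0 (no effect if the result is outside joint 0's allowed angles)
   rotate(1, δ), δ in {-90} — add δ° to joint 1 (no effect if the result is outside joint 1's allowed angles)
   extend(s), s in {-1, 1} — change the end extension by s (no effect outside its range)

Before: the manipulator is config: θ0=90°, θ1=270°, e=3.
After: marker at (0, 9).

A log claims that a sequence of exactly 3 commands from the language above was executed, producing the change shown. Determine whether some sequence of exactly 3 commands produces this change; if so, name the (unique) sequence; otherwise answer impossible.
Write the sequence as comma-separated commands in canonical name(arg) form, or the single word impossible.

rotate(1, -90), rotate(1, -90), rotate(1, -90)

initial: config: θ0=90°, θ1=270°, e=3
[1] after rotate(1, -90): config: θ0=90°, θ1=180°, e=3
[2] after rotate(1, -90): config: θ0=90°, θ1=90°, e=3
[3] after rotate(1, -90): config: θ0=90°, θ1=0°, e=3
all 64 alternatives checked — unique.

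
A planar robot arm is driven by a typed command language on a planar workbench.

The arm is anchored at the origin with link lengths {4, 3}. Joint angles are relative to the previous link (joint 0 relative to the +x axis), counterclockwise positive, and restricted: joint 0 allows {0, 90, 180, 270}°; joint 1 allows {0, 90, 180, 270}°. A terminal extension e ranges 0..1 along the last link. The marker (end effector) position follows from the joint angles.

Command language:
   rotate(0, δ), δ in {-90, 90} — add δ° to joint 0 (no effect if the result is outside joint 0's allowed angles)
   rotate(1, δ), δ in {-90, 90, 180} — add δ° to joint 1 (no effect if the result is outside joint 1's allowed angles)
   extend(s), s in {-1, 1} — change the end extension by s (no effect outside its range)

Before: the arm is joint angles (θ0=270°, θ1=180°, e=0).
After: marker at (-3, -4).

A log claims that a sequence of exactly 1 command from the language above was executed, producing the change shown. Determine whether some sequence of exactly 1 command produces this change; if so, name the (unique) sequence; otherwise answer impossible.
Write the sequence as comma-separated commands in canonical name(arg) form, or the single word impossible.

start: joint angles (θ0=270°, θ1=180°, e=0)
step 1 (rotate(1, 90)): joint angles (θ0=270°, θ1=270°, e=0)
all 7 alternatives checked — unique.

rotate(1, 90)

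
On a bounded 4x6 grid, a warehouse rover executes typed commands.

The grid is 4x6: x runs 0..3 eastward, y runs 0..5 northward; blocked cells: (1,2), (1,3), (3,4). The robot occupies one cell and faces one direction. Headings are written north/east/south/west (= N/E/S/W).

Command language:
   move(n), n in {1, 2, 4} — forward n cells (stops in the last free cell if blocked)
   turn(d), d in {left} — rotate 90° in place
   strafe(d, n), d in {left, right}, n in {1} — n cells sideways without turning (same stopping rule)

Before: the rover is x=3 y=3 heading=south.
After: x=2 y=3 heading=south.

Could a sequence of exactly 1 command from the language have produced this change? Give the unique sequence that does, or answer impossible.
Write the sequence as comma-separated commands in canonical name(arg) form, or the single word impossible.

strafe(right, 1)

key: heading stays S — the single command does not turn
initial: x=3 y=3 heading=south
step 1 (strafe(right, 1)): x=2 y=3 heading=south
all 6 alternatives checked — unique.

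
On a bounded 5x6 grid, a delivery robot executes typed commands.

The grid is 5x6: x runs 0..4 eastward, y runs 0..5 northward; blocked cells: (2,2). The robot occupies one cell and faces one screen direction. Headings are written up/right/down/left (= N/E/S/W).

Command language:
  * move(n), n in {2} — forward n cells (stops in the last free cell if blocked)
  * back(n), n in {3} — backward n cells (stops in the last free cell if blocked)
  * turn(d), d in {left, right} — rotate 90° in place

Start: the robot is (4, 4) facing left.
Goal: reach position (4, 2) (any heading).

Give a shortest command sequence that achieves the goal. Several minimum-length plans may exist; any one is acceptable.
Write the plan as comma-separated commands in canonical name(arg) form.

start: (4, 4) facing left
step 1 (turn(left)): (4, 4) facing down
step 2 (move(2)): (4, 2) facing down
no 1-step plan works, so 2 is optimal.

turn(left), move(2)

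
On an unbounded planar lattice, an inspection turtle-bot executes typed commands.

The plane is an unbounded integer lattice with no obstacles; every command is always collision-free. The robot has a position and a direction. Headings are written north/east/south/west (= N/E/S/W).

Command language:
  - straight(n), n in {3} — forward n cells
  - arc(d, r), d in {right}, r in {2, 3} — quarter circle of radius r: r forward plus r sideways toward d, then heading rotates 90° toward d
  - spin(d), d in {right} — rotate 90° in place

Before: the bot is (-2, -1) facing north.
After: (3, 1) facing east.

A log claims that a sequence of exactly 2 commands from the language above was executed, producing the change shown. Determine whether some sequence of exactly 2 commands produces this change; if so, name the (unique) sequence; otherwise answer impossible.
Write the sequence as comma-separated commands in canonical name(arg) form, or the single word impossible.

key: running straight(3) before arc(right, 2) would end elsewhere — order is forced
start: (-2, -1) facing north
[1] after arc(right, 2): (0, 1) facing east
[2] after straight(3): (3, 1) facing east
uniquely the one of 16 2-step routes that fits.

arc(right, 2), straight(3)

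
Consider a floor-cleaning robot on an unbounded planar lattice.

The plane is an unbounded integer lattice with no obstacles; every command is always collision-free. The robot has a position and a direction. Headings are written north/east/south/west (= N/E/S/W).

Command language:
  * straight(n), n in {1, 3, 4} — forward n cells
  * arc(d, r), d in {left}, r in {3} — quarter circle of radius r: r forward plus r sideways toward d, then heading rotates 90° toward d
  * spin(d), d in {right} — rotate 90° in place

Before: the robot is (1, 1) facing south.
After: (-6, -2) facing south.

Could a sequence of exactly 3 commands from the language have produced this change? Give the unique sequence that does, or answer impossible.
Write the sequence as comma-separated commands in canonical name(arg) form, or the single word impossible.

spin(right), straight(4), arc(left, 3)

key: running arc(left, 3) before spin(right) would end elsewhere — order is forced
start: (1, 1) facing south
[1] after spin(right): (1, 1) facing west
[2] after straight(4): (-3, 1) facing west
[3] after arc(left, 3): (-6, -2) facing south
no other 3-command option fits: unique.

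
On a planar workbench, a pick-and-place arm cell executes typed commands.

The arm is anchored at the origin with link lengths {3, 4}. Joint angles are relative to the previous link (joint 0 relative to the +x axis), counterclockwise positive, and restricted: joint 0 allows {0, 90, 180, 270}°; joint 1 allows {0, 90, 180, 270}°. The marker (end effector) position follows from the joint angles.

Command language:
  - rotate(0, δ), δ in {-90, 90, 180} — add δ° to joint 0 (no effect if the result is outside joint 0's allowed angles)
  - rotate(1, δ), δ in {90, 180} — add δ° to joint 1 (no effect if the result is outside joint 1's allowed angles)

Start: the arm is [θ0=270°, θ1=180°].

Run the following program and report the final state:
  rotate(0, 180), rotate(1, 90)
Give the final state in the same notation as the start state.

[θ0=90°, θ1=270°]

start: [θ0=270°, θ1=180°]
step 1 (rotate(0, 180)): [θ0=90°, θ1=180°]
step 2 (rotate(1, 90)): [θ0=90°, θ1=270°]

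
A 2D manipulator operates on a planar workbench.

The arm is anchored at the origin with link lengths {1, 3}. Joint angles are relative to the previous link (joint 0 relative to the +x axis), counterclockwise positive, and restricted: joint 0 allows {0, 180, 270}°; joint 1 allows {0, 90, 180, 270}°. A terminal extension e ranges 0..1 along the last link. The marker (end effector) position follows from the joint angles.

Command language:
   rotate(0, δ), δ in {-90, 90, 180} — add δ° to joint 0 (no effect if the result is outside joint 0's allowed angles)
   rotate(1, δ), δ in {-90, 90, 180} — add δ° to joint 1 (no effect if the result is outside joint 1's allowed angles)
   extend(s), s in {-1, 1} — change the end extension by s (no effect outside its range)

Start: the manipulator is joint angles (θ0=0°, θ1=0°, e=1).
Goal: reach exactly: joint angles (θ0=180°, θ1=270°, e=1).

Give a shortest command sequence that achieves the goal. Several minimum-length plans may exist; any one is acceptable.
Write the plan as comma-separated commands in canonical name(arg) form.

begin: joint angles (θ0=0°, θ1=0°, e=1)
step 1 (rotate(0, 180)): joint angles (θ0=180°, θ1=0°, e=1)
step 2 (rotate(1, -90)): joint angles (θ0=180°, θ1=270°, e=1)
no 1-step plan works, so 2 is optimal.

rotate(0, 180), rotate(1, -90)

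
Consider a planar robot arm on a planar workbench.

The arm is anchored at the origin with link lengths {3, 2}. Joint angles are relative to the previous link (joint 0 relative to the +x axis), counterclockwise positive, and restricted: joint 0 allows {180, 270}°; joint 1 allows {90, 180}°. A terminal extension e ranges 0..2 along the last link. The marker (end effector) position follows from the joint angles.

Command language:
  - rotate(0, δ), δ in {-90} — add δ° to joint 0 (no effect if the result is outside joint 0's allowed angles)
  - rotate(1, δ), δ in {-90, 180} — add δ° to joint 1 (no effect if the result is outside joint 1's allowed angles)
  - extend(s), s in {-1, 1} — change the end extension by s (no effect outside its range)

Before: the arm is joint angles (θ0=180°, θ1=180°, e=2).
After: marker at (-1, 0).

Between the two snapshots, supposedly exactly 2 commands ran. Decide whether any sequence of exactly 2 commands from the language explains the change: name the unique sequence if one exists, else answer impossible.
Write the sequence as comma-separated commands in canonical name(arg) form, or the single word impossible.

initial: joint angles (θ0=180°, θ1=180°, e=2)
t=1 extend(-1) ⇒ joint angles (θ0=180°, θ1=180°, e=1)
t=2 extend(-1) ⇒ joint angles (θ0=180°, θ1=180°, e=0)
no rival 2-sequence matches.

extend(-1), extend(-1)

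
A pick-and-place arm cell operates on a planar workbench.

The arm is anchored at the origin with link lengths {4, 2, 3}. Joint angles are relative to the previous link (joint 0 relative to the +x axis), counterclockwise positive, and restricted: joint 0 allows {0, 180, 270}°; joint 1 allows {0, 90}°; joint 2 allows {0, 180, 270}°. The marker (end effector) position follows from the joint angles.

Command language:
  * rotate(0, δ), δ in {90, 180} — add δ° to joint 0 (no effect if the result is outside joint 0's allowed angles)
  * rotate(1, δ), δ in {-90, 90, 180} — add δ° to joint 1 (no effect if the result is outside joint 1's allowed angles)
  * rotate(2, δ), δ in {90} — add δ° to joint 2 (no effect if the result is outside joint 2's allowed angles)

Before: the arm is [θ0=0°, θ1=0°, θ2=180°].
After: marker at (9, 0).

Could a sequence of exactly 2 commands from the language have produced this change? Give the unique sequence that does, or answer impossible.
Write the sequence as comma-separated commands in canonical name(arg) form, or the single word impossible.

from: [θ0=0°, θ1=0°, θ2=180°]
step 1 (rotate(2, 90)): [θ0=0°, θ1=0°, θ2=270°]
step 2 (rotate(2, 90)): [θ0=0°, θ1=0°, θ2=0°]
uniquely the one of 36 2-step routes that fits.

rotate(2, 90), rotate(2, 90)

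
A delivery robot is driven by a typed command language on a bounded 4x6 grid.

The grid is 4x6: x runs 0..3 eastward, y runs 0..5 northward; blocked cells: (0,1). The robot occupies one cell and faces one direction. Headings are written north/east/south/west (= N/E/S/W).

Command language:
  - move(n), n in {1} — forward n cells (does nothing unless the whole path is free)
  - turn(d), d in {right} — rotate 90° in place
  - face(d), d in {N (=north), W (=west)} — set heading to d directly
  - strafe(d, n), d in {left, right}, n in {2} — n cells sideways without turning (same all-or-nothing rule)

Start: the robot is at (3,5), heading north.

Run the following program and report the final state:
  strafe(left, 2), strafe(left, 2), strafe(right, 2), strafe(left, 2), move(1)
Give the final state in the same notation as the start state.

at (1,5), heading north

initial: at (3,5), heading north
1. strafe(left, 2) → at (1,5), heading north
2. strafe(left, 2) → at (1,5), heading north
3. strafe(right, 2) → at (3,5), heading north
4. strafe(left, 2) → at (1,5), heading north
5. move(1) → at (1,5), heading north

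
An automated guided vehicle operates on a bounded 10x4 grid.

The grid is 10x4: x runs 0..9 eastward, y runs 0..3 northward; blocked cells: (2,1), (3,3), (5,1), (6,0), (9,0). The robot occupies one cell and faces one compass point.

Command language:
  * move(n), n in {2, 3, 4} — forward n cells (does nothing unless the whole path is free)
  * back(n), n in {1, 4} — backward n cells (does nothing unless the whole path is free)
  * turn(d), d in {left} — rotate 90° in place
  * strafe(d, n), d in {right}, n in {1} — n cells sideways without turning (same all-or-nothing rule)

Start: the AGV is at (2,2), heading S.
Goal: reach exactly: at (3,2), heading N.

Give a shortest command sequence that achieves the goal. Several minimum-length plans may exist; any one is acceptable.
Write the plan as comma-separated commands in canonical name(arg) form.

start: at (2,2), heading S
t=1 turn(left) ⇒ at (2,2), heading E
t=2 turn(left) ⇒ at (2,2), heading N
t=3 strafe(right, 1) ⇒ at (3,2), heading N
minimal: 3 command(s), checked below 3.

turn(left), turn(left), strafe(right, 1)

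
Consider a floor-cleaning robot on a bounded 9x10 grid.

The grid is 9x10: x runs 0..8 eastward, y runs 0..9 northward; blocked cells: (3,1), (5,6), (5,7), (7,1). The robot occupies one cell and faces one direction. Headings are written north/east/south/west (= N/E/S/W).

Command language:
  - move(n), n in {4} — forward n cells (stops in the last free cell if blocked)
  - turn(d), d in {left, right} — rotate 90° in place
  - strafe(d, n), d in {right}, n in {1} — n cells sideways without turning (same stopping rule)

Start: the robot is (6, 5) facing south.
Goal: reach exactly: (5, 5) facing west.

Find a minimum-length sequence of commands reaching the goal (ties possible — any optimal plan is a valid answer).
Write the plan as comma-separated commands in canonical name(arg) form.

strafe(right, 1), turn(right)

from: (6, 5) facing south
step 1 (strafe(right, 1)): (5, 5) facing south
step 2 (turn(right)): (5, 5) facing west
minimal: 2 command(s), checked below 2.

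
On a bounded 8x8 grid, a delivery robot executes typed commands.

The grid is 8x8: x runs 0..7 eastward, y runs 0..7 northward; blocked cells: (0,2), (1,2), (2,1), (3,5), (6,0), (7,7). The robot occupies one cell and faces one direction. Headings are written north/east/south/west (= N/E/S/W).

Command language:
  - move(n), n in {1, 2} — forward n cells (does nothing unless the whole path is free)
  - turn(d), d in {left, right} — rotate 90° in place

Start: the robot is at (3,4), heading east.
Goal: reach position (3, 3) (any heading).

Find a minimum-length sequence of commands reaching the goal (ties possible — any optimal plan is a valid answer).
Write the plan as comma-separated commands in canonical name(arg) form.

start: at (3,4), heading east
[1] after turn(right): at (3,4), heading south
[2] after move(1): at (3,3), heading south
nothing shorter than 2 reaches the goal.

turn(right), move(1)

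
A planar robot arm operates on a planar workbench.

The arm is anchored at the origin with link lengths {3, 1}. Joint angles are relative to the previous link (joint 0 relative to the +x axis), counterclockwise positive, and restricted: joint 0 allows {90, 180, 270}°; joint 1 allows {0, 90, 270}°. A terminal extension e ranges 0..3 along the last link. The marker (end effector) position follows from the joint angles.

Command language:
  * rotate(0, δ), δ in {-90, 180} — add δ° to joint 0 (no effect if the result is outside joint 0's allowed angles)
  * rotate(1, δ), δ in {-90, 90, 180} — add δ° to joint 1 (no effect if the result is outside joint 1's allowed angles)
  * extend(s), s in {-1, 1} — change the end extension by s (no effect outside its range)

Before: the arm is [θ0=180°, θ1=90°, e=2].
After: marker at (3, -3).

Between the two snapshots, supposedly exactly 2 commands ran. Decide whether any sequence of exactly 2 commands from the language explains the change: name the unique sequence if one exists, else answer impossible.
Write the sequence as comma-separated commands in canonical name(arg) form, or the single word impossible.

rotate(0, -90), rotate(0, 180)

key: running rotate(0, 180) before rotate(0, -90) would end elsewhere — order is forced
start: [θ0=180°, θ1=90°, e=2]
[1] after rotate(0, -90): [θ0=90°, θ1=90°, e=2]
[2] after rotate(0, 180): [θ0=270°, θ1=90°, e=2]
no rival 2-sequence matches.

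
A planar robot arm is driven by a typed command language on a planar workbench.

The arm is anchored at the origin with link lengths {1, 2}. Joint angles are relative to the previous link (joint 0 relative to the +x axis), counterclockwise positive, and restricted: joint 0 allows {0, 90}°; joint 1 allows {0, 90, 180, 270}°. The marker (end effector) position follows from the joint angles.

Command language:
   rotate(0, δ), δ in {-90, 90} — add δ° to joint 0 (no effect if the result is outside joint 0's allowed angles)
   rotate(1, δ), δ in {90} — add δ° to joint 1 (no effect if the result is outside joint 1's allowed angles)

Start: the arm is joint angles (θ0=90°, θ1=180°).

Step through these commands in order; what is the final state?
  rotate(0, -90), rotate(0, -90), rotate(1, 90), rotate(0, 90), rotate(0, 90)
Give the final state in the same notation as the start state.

initial: joint angles (θ0=90°, θ1=180°)
[1] after rotate(0, -90): joint angles (θ0=0°, θ1=180°)
[2] after rotate(0, -90): joint angles (θ0=0°, θ1=180°)
[3] after rotate(1, 90): joint angles (θ0=0°, θ1=270°)
[4] after rotate(0, 90): joint angles (θ0=90°, θ1=270°)
[5] after rotate(0, 90): joint angles (θ0=90°, θ1=270°)

joint angles (θ0=90°, θ1=270°)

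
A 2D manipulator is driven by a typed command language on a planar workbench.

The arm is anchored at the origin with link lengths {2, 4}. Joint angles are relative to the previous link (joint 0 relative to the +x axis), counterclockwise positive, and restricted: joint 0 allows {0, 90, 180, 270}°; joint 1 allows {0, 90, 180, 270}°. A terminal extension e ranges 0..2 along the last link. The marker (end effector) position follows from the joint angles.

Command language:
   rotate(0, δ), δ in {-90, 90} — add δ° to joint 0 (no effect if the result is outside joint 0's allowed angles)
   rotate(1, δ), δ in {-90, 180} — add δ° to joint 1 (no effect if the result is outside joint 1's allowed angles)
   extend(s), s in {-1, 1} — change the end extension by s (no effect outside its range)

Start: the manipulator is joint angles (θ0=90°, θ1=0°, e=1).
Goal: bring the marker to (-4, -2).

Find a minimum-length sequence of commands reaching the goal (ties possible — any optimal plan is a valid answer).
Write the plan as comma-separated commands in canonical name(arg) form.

extend(-1), rotate(0, 90), rotate(0, 90), rotate(1, -90)

initial: joint angles (θ0=90°, θ1=0°, e=1)
[1] after extend(-1): joint angles (θ0=90°, θ1=0°, e=0)
[2] after rotate(0, 90): joint angles (θ0=180°, θ1=0°, e=0)
[3] after rotate(0, 90): joint angles (θ0=270°, θ1=0°, e=0)
[4] after rotate(1, -90): joint angles (θ0=270°, θ1=270°, e=0)
no 3-step plan works, so 4 is optimal.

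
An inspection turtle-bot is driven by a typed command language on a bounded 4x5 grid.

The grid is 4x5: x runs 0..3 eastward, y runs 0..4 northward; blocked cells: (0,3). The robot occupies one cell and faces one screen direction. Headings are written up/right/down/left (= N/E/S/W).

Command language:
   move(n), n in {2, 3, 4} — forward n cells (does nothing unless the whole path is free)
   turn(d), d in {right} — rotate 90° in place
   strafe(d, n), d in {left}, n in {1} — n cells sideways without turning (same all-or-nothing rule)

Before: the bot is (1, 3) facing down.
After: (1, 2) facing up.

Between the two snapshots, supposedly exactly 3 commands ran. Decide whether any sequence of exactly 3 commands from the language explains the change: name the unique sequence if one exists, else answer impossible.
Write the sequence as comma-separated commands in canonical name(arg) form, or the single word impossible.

turn(right), strafe(left, 1), turn(right)

key: position moved to (1,2) AND the heading swung to N — translation plus rotation needed
t0: (1, 3) facing down
step 1 (turn(right)): (1, 3) facing left
step 2 (strafe(left, 1)): (1, 2) facing left
step 3 (turn(right)): (1, 2) facing up
no other 3-command option fits: unique.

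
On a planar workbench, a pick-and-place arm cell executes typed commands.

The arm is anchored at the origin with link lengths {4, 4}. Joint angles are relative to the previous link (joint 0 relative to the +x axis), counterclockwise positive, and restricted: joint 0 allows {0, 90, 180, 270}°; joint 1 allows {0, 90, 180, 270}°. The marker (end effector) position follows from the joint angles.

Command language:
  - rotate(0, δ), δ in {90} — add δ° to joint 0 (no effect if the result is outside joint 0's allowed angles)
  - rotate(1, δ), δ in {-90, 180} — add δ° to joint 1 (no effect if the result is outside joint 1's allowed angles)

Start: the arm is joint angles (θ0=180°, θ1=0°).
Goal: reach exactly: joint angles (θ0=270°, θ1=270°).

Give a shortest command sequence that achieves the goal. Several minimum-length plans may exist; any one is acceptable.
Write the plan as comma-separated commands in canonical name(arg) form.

from: joint angles (θ0=180°, θ1=0°)
1. rotate(0, 90) → joint angles (θ0=270°, θ1=0°)
2. rotate(1, -90) → joint angles (θ0=270°, θ1=270°)
shorter routes all fall short; 2 is best.

rotate(0, 90), rotate(1, -90)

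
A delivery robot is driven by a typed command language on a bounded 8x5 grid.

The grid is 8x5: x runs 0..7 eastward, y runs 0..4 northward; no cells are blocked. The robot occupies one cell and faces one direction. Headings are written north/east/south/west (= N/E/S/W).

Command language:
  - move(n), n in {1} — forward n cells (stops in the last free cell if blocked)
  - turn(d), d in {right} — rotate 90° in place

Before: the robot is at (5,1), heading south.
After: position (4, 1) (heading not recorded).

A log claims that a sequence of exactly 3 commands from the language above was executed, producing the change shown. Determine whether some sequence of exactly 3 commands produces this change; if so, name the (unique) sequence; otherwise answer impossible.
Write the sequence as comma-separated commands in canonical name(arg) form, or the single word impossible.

initial: at (5,1), heading south
1. turn(right) → at (5,1), heading west
2. move(1) → at (4,1), heading west
3. turn(right) → at (4,1), heading north
uniquely the one of 8 3-step routes that fits.

turn(right), move(1), turn(right)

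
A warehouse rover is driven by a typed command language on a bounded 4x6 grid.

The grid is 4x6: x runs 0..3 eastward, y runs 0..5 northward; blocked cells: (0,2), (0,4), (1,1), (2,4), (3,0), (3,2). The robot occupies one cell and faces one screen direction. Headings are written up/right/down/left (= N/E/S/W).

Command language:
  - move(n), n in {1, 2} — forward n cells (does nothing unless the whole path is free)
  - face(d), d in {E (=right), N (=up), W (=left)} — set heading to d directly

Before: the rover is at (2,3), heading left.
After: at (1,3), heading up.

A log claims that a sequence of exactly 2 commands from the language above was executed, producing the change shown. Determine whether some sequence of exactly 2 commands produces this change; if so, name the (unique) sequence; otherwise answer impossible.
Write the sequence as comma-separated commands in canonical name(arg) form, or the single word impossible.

key: position moved to (1,3) AND the heading swung to N — translation plus rotation needed
from: at (2,3), heading left
[1] after move(1): at (1,3), heading left
[2] after face(N): at (1,3), heading up
all 25 alternatives checked — unique.

move(1), face(N)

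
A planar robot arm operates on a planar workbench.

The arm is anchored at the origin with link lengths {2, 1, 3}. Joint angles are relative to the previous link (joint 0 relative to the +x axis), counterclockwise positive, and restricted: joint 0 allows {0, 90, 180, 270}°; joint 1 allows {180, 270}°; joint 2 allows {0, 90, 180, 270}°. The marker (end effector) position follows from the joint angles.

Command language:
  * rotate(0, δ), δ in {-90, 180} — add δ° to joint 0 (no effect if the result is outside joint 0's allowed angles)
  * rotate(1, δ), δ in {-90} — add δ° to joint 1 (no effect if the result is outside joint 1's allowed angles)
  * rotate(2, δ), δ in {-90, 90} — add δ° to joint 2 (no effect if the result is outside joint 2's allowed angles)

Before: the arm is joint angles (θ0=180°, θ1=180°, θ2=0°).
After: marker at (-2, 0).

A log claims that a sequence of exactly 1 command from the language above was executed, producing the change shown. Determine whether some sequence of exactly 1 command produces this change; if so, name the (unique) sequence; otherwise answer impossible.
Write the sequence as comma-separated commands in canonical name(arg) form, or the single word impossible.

rotate(0, 180)

begin: joint angles (θ0=180°, θ1=180°, θ2=0°)
t=1 rotate(0, 180) ⇒ joint angles (θ0=0°, θ1=180°, θ2=0°)
no rival 1-sequence matches.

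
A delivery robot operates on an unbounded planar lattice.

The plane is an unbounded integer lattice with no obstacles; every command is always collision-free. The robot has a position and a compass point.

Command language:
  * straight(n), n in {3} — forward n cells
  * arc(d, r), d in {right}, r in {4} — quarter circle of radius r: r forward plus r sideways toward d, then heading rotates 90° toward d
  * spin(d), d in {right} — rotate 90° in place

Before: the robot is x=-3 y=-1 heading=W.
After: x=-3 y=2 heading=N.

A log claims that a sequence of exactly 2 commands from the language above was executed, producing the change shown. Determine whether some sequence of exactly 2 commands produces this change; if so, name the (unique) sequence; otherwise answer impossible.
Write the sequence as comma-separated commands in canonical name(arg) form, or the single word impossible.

spin(right), straight(3)

key: position moved to (-3,2) AND the heading swung to N — translation plus rotation needed
begin: x=-3 y=-1 heading=W
[1] after spin(right): x=-3 y=-1 heading=N
[2] after straight(3): x=-3 y=2 heading=N
all 9 alternatives checked — unique.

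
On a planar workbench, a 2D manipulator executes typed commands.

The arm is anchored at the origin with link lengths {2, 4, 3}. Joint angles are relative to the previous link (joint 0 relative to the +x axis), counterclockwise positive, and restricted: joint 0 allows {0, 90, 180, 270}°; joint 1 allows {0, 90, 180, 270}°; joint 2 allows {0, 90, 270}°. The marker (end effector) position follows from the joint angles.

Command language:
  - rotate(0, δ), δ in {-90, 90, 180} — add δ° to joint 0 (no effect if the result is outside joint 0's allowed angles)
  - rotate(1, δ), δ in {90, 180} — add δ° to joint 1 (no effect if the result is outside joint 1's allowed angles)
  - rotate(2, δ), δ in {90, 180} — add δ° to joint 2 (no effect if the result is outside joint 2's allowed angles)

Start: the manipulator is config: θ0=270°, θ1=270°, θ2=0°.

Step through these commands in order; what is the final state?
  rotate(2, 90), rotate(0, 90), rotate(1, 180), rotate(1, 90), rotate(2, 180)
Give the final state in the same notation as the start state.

config: θ0=0°, θ1=180°, θ2=270°

t0: config: θ0=270°, θ1=270°, θ2=0°
step 1 (rotate(2, 90)): config: θ0=270°, θ1=270°, θ2=90°
step 2 (rotate(0, 90)): config: θ0=0°, θ1=270°, θ2=90°
step 3 (rotate(1, 180)): config: θ0=0°, θ1=90°, θ2=90°
step 4 (rotate(1, 90)): config: θ0=0°, θ1=180°, θ2=90°
step 5 (rotate(2, 180)): config: θ0=0°, θ1=180°, θ2=270°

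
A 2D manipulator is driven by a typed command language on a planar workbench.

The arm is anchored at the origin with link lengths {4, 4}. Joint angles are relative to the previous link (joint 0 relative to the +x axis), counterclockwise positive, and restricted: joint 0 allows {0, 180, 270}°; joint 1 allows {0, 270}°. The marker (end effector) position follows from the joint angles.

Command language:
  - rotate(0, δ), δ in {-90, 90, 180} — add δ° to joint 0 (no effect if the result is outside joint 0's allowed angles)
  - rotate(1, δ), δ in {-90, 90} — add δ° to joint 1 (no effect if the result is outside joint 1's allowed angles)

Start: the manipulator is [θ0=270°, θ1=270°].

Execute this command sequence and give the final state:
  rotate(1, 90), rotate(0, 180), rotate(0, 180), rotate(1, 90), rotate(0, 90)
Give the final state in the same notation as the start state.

[θ0=0°, θ1=0°]

initial: [θ0=270°, θ1=270°]
1. rotate(1, 90) → [θ0=270°, θ1=0°]
2. rotate(0, 180) → [θ0=270°, θ1=0°]
3. rotate(0, 180) → [θ0=270°, θ1=0°]
4. rotate(1, 90) → [θ0=270°, θ1=0°]
5. rotate(0, 90) → [θ0=0°, θ1=0°]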